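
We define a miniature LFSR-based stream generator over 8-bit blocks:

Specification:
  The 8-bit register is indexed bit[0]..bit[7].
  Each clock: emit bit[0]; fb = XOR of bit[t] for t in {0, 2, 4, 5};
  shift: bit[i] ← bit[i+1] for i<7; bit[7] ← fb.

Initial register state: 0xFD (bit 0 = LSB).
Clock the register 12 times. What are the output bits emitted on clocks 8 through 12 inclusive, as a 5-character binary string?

reg_0 = 0xFD
clock 1: out=1, reg = 0x7E
clock 2: out=0, reg = 0xBF
clock 3: out=1, reg = 0x5F
clock 4: out=1, reg = 0xAF
clock 5: out=1, reg = 0xD7
clock 6: out=1, reg = 0xEB
clock 7: out=1, reg = 0x75
clock 8: out=1, reg = 0x3A
clock 9: out=0, reg = 0x1D
clock 10: out=1, reg = 0x8E
clock 11: out=0, reg = 0xC7
clock 12: out=1, reg = 0x63

10101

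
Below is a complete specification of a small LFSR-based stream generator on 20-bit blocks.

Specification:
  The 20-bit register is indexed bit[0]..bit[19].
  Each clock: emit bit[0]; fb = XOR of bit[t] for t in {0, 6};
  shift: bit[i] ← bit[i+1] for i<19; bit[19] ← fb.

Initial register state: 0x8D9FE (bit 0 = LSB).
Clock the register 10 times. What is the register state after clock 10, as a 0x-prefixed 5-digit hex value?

reg_0 = 0x8D9FE
clock 1: out=0, reg = 0xC6CFF
clock 2: out=1, reg = 0x6367F
clock 3: out=1, reg = 0x31B3F
clock 4: out=1, reg = 0x98D9F
clock 5: out=1, reg = 0xCC6CF
clock 6: out=1, reg = 0x66367
clock 7: out=1, reg = 0x331B3
clock 8: out=1, reg = 0x998D9
clock 9: out=1, reg = 0x4CC6C
clock 10: out=0, reg = 0xA6636

0xA6636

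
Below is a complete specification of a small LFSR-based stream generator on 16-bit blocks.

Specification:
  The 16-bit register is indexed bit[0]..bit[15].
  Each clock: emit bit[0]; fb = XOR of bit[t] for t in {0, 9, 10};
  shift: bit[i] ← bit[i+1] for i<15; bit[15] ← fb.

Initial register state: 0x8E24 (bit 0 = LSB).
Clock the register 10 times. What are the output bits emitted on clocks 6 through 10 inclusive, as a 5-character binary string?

10001

reg_0 = 0x8E24
clock 1: out=0, reg = 0x4712
clock 2: out=0, reg = 0x2389
clock 3: out=1, reg = 0x11C4
clock 4: out=0, reg = 0x08E2
clock 5: out=0, reg = 0x0471
clock 6: out=1, reg = 0x0238
clock 7: out=0, reg = 0x811C
clock 8: out=0, reg = 0x408E
clock 9: out=0, reg = 0x2047
clock 10: out=1, reg = 0x9023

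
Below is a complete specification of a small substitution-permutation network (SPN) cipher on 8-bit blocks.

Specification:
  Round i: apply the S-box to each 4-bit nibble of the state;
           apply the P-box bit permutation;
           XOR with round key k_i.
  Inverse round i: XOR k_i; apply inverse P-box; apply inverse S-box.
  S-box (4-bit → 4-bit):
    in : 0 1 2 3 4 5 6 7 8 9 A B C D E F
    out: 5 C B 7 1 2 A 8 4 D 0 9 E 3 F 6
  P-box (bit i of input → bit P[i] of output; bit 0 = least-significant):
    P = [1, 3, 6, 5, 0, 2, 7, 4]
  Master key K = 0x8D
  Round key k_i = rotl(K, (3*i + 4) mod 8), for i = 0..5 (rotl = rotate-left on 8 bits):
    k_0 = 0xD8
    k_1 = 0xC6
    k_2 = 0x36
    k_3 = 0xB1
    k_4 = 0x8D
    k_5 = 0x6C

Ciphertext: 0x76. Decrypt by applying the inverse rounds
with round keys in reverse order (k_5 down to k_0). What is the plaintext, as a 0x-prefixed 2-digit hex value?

0xA1

s_0 = ciphertext = 0x76
s_1 = InvRound(s_0, k_5) = 0x7D
s_2 = InvRound(s_1, k_4) = 0x11
s_3 = InvRound(s_2, k_3) = 0x87
s_4 = InvRound(s_3, k_2) = 0x97
s_5 = InvRound(s_4, k_1) = 0xB8
s_6 = InvRound(s_5, k_0) = 0xA1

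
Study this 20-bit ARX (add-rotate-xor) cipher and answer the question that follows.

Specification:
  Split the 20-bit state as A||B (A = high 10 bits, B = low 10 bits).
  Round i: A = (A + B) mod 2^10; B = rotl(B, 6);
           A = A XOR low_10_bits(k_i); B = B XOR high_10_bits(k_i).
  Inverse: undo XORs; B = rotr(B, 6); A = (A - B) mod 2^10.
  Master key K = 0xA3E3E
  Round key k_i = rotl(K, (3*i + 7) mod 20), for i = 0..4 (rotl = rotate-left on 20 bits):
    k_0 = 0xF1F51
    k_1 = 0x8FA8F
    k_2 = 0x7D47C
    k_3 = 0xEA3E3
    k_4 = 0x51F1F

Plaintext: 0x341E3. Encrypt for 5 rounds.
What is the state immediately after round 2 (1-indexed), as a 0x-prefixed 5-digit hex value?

s_0 = plaintext = 0x341E3
s_1 = Round(s_0, k_0) = 0x78B19
s_2 = Round(s_1, k_1) = 0x9D04F
s_3 = Round(s_2, k_2) = 0xAFE31
s_4 = Round(s_3, k_3) = 0xC4FCB
s_5 = Round(s_4, k_4) = 0x707BB

0x9D04F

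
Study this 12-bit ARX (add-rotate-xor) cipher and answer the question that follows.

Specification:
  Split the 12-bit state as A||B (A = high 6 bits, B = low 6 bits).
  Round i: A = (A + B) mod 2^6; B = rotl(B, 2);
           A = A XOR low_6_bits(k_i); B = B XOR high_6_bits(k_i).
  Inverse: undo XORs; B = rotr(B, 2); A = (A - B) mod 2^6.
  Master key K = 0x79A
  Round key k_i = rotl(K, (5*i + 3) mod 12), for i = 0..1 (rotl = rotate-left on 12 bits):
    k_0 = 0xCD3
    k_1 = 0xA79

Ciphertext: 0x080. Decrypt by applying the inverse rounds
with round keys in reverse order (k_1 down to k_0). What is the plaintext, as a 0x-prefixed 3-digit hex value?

0x61A

s_0 = ciphertext = 0x080
s_1 = InvRound(s_0, k_1) = 0x85A
s_2 = InvRound(s_1, k_0) = 0x61A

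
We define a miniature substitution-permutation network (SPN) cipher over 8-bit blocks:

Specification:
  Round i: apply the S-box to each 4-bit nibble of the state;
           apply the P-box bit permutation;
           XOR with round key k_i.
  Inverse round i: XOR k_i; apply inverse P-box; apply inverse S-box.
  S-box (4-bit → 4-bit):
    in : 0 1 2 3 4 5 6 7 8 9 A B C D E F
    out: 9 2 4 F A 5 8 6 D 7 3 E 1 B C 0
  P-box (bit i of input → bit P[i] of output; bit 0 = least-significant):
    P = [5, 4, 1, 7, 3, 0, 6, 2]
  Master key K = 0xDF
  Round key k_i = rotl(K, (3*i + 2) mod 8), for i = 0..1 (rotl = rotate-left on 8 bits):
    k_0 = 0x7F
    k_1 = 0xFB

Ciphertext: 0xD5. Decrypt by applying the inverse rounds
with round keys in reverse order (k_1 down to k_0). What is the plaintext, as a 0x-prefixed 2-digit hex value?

0x59

s_0 = ciphertext = 0xD5
s_1 = InvRound(s_0, k_1) = 0x05
s_2 = InvRound(s_1, k_0) = 0x59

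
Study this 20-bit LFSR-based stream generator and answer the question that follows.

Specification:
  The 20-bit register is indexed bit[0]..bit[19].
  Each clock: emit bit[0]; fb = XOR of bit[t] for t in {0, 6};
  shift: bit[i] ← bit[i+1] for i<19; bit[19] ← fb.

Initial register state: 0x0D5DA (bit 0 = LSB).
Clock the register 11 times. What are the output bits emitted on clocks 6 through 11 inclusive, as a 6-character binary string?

011101

reg_0 = 0x0D5DA
clock 1: out=0, reg = 0x86AED
clock 2: out=1, reg = 0x43576
clock 3: out=0, reg = 0xA1ABB
clock 4: out=1, reg = 0xD0D5D
clock 5: out=1, reg = 0x686AE
clock 6: out=0, reg = 0x34357
clock 7: out=1, reg = 0x1A1AB
clock 8: out=1, reg = 0x8D0D5
clock 9: out=1, reg = 0x4686A
clock 10: out=0, reg = 0xA3435
clock 11: out=1, reg = 0xD1A1A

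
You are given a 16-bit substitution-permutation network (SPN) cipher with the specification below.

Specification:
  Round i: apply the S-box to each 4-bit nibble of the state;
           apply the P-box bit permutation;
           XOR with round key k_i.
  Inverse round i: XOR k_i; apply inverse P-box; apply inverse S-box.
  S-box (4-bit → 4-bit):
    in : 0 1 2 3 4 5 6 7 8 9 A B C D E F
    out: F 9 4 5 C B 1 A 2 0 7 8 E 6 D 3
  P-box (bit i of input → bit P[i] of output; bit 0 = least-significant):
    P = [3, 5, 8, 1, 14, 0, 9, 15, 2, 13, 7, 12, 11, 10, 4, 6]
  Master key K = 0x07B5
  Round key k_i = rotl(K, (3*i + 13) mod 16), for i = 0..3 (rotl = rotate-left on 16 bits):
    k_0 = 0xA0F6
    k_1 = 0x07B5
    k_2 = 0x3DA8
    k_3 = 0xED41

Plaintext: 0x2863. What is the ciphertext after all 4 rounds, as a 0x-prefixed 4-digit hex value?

s_0 = plaintext = 0x2863
s_1 = Round(s_0, k_0) = 0xC1EE
s_2 = Round(s_1, k_1) = 0xD0EB
s_3 = Round(s_2, k_2) = 0xCB3E
s_4 = Round(s_3, k_3) = 0xBA1B

0xBA1B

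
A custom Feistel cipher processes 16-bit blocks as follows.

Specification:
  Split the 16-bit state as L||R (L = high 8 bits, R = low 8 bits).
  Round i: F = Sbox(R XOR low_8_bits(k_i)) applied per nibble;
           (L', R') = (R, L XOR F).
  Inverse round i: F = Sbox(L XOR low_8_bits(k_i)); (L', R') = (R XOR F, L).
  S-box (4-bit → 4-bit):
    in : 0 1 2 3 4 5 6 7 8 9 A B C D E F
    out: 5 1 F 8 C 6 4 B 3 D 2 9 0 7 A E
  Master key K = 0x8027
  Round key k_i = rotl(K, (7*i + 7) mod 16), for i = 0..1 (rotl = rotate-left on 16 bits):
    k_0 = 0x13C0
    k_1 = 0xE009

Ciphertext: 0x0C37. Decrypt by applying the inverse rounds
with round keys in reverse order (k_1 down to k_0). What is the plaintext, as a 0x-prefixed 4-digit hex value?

s_0 = ciphertext = 0x0C37
s_1 = InvRound(s_0, k_1) = 0x610C
s_2 = InvRound(s_1, k_0) = 0x2D61

0x2D61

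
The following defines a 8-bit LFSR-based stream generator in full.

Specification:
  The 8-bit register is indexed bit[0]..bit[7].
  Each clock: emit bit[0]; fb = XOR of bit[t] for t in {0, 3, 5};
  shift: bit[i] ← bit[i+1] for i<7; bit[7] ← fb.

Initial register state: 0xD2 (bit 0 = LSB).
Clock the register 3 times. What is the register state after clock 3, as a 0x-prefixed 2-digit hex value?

reg_0 = 0xD2
clock 1: out=0, reg = 0x69
clock 2: out=1, reg = 0xB4
clock 3: out=0, reg = 0xDA

0xDA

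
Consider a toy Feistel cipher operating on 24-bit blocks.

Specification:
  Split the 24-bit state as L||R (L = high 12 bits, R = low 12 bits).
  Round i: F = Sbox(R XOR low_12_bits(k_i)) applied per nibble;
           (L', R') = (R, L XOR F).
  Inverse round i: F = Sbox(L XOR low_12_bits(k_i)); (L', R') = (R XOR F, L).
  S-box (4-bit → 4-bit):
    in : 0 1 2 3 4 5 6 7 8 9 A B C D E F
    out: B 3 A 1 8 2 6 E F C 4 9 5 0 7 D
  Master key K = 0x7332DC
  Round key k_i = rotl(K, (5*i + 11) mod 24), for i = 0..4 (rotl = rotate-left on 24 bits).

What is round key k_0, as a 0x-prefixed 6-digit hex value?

0x96E399

K = 0x7332DC
k_0 = rotl(K, (5*0+11) mod 24) = rotl(K, 11) = 0x96E399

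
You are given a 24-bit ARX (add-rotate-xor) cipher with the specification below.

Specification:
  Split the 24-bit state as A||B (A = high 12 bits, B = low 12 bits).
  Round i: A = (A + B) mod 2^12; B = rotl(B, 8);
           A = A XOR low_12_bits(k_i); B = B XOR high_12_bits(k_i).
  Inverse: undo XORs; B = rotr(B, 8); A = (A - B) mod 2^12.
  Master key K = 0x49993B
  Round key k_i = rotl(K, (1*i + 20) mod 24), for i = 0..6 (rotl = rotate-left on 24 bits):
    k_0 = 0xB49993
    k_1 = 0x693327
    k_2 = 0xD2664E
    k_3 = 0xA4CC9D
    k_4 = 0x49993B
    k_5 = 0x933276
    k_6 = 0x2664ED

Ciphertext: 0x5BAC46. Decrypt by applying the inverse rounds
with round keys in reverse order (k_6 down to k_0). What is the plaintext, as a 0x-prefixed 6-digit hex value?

0xDCFC6A

s_0 = ciphertext = 0x5BAC46
s_1 = InvRound(s_0, k_6) = 0xF4920E
s_2 = InvRound(s_1, k_5) = 0x9643DB
s_3 = InvRound(s_2, k_4) = 0xC38427
s_4 = InvRound(s_3, k_3) = 0x9E76BE
s_5 = InvRound(s_4, k_2) = 0x61E98B
s_6 = InvRound(s_5, k_1) = 0x3AA18F
s_7 = InvRound(s_6, k_0) = 0xDCFC6A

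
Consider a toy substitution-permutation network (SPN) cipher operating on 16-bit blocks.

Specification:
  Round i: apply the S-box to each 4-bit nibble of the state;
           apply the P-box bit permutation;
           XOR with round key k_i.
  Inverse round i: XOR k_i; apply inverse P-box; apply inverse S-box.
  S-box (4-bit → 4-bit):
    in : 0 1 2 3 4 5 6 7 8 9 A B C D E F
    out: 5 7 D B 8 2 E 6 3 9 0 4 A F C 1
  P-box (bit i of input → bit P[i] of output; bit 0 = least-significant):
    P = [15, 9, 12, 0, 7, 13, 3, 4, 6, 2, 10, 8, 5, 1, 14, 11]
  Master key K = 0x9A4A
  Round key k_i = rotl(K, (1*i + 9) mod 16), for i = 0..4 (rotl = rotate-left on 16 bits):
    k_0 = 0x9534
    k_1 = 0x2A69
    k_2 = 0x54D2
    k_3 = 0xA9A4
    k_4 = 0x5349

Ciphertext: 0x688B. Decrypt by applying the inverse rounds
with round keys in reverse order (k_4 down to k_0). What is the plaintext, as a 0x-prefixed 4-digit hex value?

0x7C67

s_0 = ciphertext = 0x688B
s_1 = InvRound(s_0, k_4) = 0xC987
s_2 = InvRound(s_1, k_3) = 0x1A54
s_3 = InvRound(s_2, k_2) = 0x67F5
s_4 = InvRound(s_3, k_1) = 0xE62A
s_5 = InvRound(s_4, k_0) = 0x7C67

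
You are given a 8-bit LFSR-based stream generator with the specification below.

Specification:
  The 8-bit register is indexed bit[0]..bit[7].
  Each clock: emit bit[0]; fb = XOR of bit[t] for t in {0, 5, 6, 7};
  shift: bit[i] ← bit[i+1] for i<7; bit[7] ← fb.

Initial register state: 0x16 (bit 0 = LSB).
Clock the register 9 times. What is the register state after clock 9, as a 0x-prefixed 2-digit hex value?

0xCD

reg_0 = 0x16
clock 1: out=0, reg = 0x0B
clock 2: out=1, reg = 0x85
clock 3: out=1, reg = 0x42
clock 4: out=0, reg = 0xA1
clock 5: out=1, reg = 0xD0
clock 6: out=0, reg = 0x68
clock 7: out=0, reg = 0x34
clock 8: out=0, reg = 0x9A
clock 9: out=0, reg = 0xCD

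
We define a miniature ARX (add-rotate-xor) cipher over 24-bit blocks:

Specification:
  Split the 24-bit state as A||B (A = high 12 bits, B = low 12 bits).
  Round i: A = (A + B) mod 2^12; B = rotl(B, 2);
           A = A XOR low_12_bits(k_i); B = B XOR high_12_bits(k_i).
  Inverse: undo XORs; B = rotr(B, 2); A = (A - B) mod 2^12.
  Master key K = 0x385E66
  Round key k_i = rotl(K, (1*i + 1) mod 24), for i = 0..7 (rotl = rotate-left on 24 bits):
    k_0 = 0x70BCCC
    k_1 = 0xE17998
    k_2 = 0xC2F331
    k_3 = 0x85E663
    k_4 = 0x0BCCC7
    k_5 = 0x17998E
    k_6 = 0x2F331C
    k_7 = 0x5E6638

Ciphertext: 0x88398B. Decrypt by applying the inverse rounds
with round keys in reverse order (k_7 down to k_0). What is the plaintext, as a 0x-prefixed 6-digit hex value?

s_0 = ciphertext = 0x88398B
s_1 = InvRound(s_0, k_7) = 0x7A071B
s_2 = InvRound(s_1, k_6) = 0x34217A
s_3 = InvRound(s_2, k_5) = 0xECCC00
s_4 = InvRound(s_3, k_4) = 0xEDC32F
s_5 = InvRound(s_4, k_3) = 0x1E36DC
s_6 = InvRound(s_5, k_2) = 0x416EBC
s_7 = InvRound(s_6, k_1) = 0x164C2A
s_8 = InvRound(s_7, k_0) = 0x6E06C8

0x6E06C8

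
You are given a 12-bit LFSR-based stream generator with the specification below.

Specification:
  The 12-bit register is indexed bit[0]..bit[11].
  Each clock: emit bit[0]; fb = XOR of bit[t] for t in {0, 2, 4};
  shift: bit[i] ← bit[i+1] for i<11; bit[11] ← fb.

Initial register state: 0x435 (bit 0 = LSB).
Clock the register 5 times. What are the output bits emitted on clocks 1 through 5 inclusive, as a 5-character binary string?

reg_0 = 0x435
clock 1: out=1, reg = 0xA1A
clock 2: out=0, reg = 0xD0D
clock 3: out=1, reg = 0x686
clock 4: out=0, reg = 0xB43
clock 5: out=1, reg = 0xDA1

10101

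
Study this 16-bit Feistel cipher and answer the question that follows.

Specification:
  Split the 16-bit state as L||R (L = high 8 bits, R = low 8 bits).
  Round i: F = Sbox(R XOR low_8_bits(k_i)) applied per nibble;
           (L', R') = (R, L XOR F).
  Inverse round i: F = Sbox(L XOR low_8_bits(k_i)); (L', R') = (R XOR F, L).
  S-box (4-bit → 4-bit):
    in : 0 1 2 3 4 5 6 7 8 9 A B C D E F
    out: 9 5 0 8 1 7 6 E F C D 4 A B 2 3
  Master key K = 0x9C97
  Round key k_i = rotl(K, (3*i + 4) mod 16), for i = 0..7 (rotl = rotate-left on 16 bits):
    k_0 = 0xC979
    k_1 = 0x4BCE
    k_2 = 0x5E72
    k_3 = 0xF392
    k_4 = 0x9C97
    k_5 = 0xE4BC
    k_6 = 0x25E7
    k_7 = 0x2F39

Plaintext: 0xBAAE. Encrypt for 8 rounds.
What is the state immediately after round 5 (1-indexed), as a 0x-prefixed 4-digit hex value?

0xEB0B

s_0 = plaintext = 0xBAAE
s_1 = Round(s_0, k_0) = 0xAE04
s_2 = Round(s_1, k_1) = 0x0403
s_3 = Round(s_2, k_2) = 0x03E1
s_4 = Round(s_3, k_3) = 0xE1EB
s_5 = Round(s_4, k_4) = 0xEB0B
s_6 = Round(s_5, k_5) = 0x0BA5
s_7 = Round(s_6, k_6) = 0xA51B
s_8 = Round(s_7, k_7) = 0x1BA5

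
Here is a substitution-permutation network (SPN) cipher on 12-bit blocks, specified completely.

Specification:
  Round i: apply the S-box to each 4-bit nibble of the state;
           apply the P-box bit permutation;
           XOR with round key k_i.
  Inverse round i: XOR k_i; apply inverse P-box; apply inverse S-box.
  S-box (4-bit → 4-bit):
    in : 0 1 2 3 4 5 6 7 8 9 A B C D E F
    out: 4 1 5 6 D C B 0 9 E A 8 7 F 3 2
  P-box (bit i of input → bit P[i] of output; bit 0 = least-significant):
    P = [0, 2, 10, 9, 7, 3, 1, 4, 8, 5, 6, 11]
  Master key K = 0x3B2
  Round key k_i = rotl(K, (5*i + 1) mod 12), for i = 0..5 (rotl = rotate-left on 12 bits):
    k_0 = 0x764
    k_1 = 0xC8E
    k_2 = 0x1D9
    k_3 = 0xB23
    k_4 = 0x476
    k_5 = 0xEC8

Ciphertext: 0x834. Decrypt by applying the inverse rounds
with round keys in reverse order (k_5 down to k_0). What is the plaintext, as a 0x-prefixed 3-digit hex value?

0x00E

s_0 = ciphertext = 0x834
s_1 = InvRound(s_0, k_5) = 0x369
s_2 = InvRound(s_1, k_4) = 0x19D
s_3 = InvRound(s_2, k_3) = 0xADA
s_4 = InvRound(s_3, k_2) = 0x808
s_5 = InvRound(s_4, k_1) = 0x723
s_6 = InvRound(s_5, k_0) = 0x00E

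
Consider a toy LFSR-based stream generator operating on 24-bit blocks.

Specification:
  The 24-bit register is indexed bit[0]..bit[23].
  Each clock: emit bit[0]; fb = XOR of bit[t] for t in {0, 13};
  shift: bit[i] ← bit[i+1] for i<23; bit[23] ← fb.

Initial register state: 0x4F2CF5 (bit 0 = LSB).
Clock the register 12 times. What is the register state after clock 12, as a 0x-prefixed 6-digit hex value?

reg_0 = 0x4F2CF5
clock 1: out=1, reg = 0x27967A
clock 2: out=0, reg = 0x13CB3D
clock 3: out=1, reg = 0x89E59E
clock 4: out=0, reg = 0xC4F2CF
clock 5: out=1, reg = 0x627967
clock 6: out=1, reg = 0x313CB3
clock 7: out=1, reg = 0x189E59
clock 8: out=1, reg = 0x8C4F2C
clock 9: out=0, reg = 0x462796
clock 10: out=0, reg = 0xA313CB
clock 11: out=1, reg = 0xD189E5
clock 12: out=1, reg = 0xE8C4F2

0xE8C4F2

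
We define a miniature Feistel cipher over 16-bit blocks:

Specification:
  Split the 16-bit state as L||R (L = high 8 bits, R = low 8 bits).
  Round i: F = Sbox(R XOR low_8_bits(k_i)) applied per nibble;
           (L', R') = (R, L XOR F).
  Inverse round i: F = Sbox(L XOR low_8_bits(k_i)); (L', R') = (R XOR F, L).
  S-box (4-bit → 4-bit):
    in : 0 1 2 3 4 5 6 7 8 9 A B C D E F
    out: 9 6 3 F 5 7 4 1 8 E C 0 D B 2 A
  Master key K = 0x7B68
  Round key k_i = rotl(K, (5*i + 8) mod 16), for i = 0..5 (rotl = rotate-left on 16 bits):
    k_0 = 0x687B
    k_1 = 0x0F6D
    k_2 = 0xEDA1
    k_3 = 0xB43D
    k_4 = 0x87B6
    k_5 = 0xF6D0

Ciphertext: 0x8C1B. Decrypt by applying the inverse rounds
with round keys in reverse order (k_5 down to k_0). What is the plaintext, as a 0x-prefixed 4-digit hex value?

s_0 = ciphertext = 0x8C1B
s_1 = InvRound(s_0, k_5) = 0x668C
s_2 = InvRound(s_1, k_4) = 0x3566
s_3 = InvRound(s_2, k_3) = 0xFE35
s_4 = InvRound(s_3, k_2) = 0x4FFE
s_5 = InvRound(s_4, k_1) = 0xCD4F
s_6 = InvRound(s_5, k_0) = 0x4BCD

0x4BCD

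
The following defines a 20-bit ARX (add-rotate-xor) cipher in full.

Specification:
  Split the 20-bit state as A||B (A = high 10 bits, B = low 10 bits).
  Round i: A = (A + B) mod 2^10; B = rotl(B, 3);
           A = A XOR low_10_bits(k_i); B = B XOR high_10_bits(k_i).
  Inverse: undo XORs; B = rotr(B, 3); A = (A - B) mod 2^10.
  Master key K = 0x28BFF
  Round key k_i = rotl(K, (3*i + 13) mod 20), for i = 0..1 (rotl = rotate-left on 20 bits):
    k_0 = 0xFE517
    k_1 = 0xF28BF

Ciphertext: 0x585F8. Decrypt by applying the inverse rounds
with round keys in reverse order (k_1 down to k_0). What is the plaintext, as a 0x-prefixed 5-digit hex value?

s_0 = ciphertext = 0x585F8
s_1 = InvRound(s_0, k_1) = 0x26146
s_2 = InvRound(s_1, k_0) = 0x6E3D7

0x6E3D7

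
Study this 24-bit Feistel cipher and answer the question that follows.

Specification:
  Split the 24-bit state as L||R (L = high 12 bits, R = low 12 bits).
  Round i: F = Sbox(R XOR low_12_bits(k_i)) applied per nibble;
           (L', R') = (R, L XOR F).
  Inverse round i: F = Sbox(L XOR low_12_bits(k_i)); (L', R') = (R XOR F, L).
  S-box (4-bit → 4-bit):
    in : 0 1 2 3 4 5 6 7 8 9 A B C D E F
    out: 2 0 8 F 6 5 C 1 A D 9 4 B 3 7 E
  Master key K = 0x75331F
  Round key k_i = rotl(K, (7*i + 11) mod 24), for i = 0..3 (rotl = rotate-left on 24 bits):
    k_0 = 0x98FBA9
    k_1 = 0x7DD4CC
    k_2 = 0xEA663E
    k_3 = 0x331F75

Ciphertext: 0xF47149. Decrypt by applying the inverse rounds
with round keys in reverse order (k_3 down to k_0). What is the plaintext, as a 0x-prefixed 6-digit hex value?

0x43A434

s_0 = ciphertext = 0xF47149
s_1 = InvRound(s_0, k_3) = 0x3B1F47
s_2 = InvRound(s_1, k_2) = 0xAE93B1
s_3 = InvRound(s_2, k_1) = 0x434AE9
s_4 = InvRound(s_3, k_0) = 0x43A434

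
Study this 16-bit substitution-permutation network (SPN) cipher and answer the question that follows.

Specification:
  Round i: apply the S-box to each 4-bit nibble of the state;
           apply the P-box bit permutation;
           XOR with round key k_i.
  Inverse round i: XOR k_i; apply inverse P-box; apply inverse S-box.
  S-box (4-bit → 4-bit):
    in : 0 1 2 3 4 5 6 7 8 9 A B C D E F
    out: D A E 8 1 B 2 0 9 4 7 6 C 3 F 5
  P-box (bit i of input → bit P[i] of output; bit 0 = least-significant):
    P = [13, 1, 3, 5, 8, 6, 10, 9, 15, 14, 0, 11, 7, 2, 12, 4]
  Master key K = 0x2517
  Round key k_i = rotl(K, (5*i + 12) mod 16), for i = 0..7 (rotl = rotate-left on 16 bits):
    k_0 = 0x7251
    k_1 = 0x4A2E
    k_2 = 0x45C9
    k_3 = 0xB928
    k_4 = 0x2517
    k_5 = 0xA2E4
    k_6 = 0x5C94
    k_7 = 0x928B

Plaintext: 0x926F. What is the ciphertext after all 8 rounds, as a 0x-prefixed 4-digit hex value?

s_0 = plaintext = 0x926F
s_1 = Round(s_0, k_0) = 0x0A18
s_2 = Round(s_1, k_1) = 0xB8DF
s_3 = Round(s_2, k_2) = 0xFC85
s_4 = Round(s_3, k_3) = 0x828B
s_5 = Round(s_4, k_4) = 0x6E8C
s_6 = Round(s_5, k_5) = 0x69C9
s_7 = Round(s_6, k_6) = 0x5A99
s_8 = Round(s_7, k_7) = 0x5616

0x5616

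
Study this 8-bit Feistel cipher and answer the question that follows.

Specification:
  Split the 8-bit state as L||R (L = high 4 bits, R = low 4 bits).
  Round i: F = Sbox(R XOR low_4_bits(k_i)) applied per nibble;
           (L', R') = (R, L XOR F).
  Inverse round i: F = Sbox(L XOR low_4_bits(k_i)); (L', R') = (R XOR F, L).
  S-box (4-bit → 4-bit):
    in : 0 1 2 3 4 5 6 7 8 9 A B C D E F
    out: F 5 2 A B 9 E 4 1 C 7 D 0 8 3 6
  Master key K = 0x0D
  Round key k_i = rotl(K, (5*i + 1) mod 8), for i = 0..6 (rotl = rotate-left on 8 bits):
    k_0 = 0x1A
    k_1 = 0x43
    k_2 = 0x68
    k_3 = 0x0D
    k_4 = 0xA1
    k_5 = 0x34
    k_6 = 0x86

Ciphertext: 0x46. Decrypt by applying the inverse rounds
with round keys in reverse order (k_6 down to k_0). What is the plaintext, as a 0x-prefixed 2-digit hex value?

0x7E

s_0 = ciphertext = 0x46
s_1 = InvRound(s_0, k_6) = 0x44
s_2 = InvRound(s_1, k_5) = 0xB4
s_3 = InvRound(s_2, k_4) = 0x3B
s_4 = InvRound(s_3, k_3) = 0x83
s_5 = InvRound(s_4, k_2) = 0xC8
s_6 = InvRound(s_5, k_1) = 0xEC
s_7 = InvRound(s_6, k_0) = 0x7E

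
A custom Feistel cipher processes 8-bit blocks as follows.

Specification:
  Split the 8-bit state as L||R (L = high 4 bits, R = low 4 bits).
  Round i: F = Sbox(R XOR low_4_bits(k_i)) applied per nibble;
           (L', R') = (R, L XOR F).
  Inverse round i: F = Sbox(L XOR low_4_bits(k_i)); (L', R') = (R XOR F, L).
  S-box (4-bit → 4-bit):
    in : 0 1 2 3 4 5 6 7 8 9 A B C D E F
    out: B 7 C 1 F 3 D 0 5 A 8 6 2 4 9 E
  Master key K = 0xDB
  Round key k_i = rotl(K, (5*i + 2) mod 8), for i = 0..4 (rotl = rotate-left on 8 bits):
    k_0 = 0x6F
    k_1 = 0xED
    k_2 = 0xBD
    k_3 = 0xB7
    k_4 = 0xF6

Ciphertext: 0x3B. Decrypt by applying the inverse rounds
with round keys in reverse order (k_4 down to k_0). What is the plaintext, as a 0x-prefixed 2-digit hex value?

0x54

s_0 = ciphertext = 0x3B
s_1 = InvRound(s_0, k_4) = 0x83
s_2 = InvRound(s_1, k_3) = 0xD8
s_3 = InvRound(s_2, k_2) = 0x3D
s_4 = InvRound(s_3, k_1) = 0x43
s_5 = InvRound(s_4, k_0) = 0x54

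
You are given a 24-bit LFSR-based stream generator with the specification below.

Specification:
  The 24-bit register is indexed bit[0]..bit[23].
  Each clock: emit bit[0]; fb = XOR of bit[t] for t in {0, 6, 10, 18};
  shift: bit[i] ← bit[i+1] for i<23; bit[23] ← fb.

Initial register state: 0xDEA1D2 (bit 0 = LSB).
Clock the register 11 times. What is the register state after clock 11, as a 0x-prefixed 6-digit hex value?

0xC95BD4

reg_0 = 0xDEA1D2
clock 1: out=0, reg = 0x6F50E9
clock 2: out=1, reg = 0xB7A874
clock 3: out=0, reg = 0x5BD43A
clock 4: out=0, reg = 0xADEA1D
clock 5: out=1, reg = 0x56F50E
clock 6: out=0, reg = 0x2B7A87
clock 7: out=1, reg = 0x95BD43
clock 8: out=1, reg = 0x4ADEA1
clock 9: out=1, reg = 0x256F50
clock 10: out=0, reg = 0x92B7A8
clock 11: out=0, reg = 0xC95BD4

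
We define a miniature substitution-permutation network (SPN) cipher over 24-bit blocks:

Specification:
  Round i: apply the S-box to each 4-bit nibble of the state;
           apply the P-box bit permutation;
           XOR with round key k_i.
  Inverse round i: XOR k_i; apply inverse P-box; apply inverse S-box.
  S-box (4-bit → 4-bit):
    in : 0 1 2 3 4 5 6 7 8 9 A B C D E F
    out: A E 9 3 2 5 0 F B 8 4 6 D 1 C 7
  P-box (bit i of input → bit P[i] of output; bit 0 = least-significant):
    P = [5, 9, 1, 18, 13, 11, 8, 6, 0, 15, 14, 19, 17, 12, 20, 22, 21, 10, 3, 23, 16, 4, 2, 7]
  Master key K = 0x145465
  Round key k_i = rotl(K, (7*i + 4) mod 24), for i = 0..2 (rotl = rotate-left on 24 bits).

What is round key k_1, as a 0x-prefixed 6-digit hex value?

K = 0x145465
k_0 = rotl(K, (7*0+4) mod 24) = rotl(K, 4) = 0x454651
k_1 = rotl(K, (7*1+4) mod 24) = rotl(K, 11) = 0xA328A2

0xA328A2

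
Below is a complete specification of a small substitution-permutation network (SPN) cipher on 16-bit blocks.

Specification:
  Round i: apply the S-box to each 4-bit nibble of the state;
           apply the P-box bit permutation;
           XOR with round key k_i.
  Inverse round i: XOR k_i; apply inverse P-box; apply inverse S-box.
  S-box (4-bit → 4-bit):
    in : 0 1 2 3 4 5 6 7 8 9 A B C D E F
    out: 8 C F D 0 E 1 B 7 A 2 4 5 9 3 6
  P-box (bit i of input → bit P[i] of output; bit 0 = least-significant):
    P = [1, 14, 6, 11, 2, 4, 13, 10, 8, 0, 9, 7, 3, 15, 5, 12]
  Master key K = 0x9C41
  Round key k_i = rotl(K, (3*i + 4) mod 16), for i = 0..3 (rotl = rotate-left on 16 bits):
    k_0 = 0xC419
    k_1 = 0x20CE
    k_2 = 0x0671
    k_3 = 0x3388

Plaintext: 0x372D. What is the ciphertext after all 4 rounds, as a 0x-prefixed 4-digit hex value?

0xFBB7

s_0 = plaintext = 0x372D
s_1 = Round(s_0, k_0) = 0xF9A6
s_2 = Round(s_1, k_1) = 0xA07D
s_3 = Round(s_2, k_2) = 0x8AE7
s_4 = Round(s_3, k_3) = 0xFBB7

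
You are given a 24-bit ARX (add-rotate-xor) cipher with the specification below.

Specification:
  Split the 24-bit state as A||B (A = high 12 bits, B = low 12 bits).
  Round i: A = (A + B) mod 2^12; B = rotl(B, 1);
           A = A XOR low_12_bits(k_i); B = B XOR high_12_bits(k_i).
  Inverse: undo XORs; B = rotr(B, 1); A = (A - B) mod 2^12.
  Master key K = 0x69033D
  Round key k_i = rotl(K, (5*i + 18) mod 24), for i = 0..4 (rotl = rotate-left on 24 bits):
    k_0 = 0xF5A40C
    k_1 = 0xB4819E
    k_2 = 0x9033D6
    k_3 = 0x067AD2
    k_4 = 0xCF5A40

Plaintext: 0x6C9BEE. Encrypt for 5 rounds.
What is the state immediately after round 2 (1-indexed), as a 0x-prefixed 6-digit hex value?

0xEDCA47

s_0 = plaintext = 0x6C9BEE
s_1 = Round(s_0, k_0) = 0x6BB887
s_2 = Round(s_1, k_1) = 0xEDCA47
s_3 = Round(s_2, k_2) = 0xAF5D8C
s_4 = Round(s_3, k_3) = 0x253B7E
s_5 = Round(s_4, k_4) = 0x791A08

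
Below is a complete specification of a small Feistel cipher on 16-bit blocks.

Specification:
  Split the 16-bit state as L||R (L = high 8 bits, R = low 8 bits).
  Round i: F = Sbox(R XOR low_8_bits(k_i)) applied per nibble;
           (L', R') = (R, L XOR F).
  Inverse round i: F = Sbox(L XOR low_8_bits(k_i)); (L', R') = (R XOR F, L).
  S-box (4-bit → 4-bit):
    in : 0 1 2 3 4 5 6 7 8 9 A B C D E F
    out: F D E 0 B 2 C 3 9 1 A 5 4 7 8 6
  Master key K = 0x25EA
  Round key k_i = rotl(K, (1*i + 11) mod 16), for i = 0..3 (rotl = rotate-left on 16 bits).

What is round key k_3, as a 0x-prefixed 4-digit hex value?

K = 0x25EA
k_0 = rotl(K, (1*0+11) mod 16) = rotl(K, 11) = 0x512F
k_1 = rotl(K, (1*1+11) mod 16) = rotl(K, 12) = 0xA25E
k_2 = rotl(K, (1*2+11) mod 16) = rotl(K, 13) = 0x44BD
k_3 = rotl(K, (1*3+11) mod 16) = rotl(K, 14) = 0x897A

0x897A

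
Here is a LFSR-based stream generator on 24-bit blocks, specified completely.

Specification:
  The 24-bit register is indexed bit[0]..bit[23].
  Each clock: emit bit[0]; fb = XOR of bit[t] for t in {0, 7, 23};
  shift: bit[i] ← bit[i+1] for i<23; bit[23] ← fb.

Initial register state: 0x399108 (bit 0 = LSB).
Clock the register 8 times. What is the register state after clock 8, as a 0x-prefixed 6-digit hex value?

0xE63991

reg_0 = 0x399108
clock 1: out=0, reg = 0x1CC884
clock 2: out=0, reg = 0x8E6442
clock 3: out=0, reg = 0xC73221
clock 4: out=1, reg = 0x639910
clock 5: out=0, reg = 0x31CC88
clock 6: out=0, reg = 0x98E644
clock 7: out=0, reg = 0xCC7322
clock 8: out=0, reg = 0xE63991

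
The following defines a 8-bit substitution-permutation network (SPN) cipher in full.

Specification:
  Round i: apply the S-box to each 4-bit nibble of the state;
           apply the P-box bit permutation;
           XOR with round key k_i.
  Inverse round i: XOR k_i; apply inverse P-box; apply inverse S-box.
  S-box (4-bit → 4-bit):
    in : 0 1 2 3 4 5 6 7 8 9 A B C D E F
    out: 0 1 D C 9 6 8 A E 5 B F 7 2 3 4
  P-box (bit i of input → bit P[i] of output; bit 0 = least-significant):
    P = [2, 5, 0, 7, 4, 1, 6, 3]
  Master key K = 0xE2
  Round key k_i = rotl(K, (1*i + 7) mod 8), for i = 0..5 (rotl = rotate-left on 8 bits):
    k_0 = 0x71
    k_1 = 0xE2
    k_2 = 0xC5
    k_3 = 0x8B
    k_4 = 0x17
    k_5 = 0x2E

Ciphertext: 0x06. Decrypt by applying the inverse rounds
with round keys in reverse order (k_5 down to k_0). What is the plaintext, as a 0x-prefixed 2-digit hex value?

s_0 = ciphertext = 0x06
s_1 = InvRound(s_0, k_5) = 0x6D
s_2 = InvRound(s_1, k_4) = 0xBD
s_3 = InvRound(s_2, k_3) = 0xEE
s_4 = InvRound(s_3, k_2) = 0x75
s_5 = InvRound(s_4, k_1) = 0xE2
s_6 = InvRound(s_5, k_0) = 0xE3

0xE3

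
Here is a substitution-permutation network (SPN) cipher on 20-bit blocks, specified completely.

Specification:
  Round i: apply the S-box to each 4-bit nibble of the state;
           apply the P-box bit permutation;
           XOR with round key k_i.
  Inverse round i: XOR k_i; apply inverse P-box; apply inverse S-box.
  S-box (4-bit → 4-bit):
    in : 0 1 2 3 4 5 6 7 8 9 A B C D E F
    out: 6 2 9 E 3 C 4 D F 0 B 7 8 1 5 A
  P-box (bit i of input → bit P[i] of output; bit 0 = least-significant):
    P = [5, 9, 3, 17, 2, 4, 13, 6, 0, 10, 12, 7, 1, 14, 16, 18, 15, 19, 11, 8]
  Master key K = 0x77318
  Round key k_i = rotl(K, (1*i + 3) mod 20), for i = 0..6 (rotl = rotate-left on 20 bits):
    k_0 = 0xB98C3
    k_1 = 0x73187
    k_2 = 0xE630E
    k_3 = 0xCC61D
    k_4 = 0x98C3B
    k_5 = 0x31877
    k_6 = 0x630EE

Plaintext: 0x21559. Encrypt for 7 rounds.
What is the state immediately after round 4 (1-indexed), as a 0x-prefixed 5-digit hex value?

0xBE10E

s_0 = plaintext = 0x21559
s_1 = Round(s_0, k_0) = 0xB6903
s_2 = Round(s_1, k_1) = 0xC9B9F
s_3 = Round(s_2, k_2) = 0xC740F
s_4 = Round(s_3, k_3) = 0xBE10E
s_5 = Round(s_4, k_4) = 0x02001
s_6 = Round(s_5, k_5) = 0xF2665
s_7 = Round(s_6, k_6) = 0x801E4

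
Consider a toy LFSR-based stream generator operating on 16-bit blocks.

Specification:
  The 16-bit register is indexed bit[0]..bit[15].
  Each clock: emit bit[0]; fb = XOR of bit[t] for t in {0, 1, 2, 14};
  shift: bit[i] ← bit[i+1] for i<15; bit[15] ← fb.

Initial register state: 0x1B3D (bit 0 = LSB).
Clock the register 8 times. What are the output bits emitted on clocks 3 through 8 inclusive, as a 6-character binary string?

reg_0 = 0x1B3D
clock 1: out=1, reg = 0x0D9E
clock 2: out=0, reg = 0x06CF
clock 3: out=1, reg = 0x8367
clock 4: out=1, reg = 0xC1B3
clock 5: out=1, reg = 0xE0D9
clock 6: out=1, reg = 0x706C
clock 7: out=0, reg = 0x3836
clock 8: out=0, reg = 0x1C1B

111100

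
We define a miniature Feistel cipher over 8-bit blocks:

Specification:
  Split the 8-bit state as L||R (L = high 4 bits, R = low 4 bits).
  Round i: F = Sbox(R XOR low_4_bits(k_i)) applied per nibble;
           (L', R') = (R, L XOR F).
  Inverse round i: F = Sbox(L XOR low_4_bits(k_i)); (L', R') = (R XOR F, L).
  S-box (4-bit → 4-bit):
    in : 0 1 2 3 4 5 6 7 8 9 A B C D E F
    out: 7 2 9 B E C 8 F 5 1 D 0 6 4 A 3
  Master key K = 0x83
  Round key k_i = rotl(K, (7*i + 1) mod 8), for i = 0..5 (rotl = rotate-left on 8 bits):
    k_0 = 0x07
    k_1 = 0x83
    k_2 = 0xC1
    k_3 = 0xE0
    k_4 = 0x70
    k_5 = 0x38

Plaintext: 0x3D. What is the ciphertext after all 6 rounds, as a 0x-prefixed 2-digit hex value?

s_0 = plaintext = 0x3D
s_1 = Round(s_0, k_0) = 0xDE
s_2 = Round(s_1, k_1) = 0xE9
s_3 = Round(s_2, k_2) = 0x9B
s_4 = Round(s_3, k_3) = 0xB9
s_5 = Round(s_4, k_4) = 0x9A
s_6 = Round(s_5, k_5) = 0xA0

0xA0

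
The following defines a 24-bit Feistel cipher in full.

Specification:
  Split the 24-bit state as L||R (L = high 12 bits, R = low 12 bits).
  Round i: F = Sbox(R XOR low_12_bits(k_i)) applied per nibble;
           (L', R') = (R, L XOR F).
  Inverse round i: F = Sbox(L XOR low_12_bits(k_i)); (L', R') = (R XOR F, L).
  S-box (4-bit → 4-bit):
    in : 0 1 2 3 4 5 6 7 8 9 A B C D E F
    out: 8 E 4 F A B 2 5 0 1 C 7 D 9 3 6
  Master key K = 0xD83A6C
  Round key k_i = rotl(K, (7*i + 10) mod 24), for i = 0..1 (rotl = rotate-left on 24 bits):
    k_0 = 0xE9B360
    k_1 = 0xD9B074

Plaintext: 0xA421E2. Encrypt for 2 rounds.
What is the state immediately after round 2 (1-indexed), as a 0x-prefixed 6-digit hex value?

0xE46216

s_0 = plaintext = 0xA421E2
s_1 = Round(s_0, k_0) = 0x1E2E46
s_2 = Round(s_1, k_1) = 0xE46216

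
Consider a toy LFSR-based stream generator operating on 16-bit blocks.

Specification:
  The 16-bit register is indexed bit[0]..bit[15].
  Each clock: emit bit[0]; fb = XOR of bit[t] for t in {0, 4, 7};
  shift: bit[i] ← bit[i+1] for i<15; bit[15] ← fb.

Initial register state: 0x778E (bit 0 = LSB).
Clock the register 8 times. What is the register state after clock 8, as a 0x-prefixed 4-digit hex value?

reg_0 = 0x778E
clock 1: out=0, reg = 0xBBC7
clock 2: out=1, reg = 0x5DE3
clock 3: out=1, reg = 0x2EF1
clock 4: out=1, reg = 0x9778
clock 5: out=0, reg = 0xCBBC
clock 6: out=0, reg = 0x65DE
clock 7: out=0, reg = 0x32EF
clock 8: out=1, reg = 0x1977

0x1977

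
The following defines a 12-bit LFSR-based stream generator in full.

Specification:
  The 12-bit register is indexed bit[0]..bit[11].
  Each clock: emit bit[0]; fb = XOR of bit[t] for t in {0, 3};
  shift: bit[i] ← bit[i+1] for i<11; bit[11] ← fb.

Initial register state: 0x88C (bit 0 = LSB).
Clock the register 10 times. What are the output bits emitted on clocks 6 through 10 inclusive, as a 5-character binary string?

reg_0 = 0x88C
clock 1: out=0, reg = 0xC46
clock 2: out=0, reg = 0x623
clock 3: out=1, reg = 0xB11
clock 4: out=1, reg = 0xD88
clock 5: out=0, reg = 0xEC4
clock 6: out=0, reg = 0x762
clock 7: out=0, reg = 0x3B1
clock 8: out=1, reg = 0x9D8
clock 9: out=0, reg = 0xCEC
clock 10: out=0, reg = 0xE76

00100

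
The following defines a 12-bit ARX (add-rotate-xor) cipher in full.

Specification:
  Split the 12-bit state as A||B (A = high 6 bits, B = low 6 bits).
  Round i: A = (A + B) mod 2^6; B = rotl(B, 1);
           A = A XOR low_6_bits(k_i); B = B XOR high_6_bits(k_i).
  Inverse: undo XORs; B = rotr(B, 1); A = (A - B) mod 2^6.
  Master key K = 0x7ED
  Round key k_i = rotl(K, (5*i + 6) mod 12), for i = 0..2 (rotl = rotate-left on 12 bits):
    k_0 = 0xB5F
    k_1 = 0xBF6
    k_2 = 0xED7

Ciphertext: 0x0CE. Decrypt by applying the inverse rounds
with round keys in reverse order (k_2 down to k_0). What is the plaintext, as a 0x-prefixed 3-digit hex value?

s_0 = ciphertext = 0x0CE
s_1 = InvRound(s_0, k_2) = 0x6BA
s_2 = InvRound(s_1, k_1) = 0x0AA
s_3 = InvRound(s_2, k_0) = 0xEA3

0xEA3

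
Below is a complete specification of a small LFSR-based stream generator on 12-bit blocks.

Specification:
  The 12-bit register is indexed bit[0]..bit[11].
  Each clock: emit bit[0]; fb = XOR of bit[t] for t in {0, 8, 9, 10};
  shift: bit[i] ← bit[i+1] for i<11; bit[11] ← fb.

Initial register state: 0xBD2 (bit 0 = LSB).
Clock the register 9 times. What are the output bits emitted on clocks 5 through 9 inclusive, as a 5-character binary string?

10111

reg_0 = 0xBD2
clock 1: out=0, reg = 0x5E9
clock 2: out=1, reg = 0xAF4
clock 3: out=0, reg = 0xD7A
clock 4: out=0, reg = 0x6BD
clock 5: out=1, reg = 0xB5E
clock 6: out=0, reg = 0x5AF
clock 7: out=1, reg = 0xAD7
clock 8: out=1, reg = 0x56B
clock 9: out=1, reg = 0xAB5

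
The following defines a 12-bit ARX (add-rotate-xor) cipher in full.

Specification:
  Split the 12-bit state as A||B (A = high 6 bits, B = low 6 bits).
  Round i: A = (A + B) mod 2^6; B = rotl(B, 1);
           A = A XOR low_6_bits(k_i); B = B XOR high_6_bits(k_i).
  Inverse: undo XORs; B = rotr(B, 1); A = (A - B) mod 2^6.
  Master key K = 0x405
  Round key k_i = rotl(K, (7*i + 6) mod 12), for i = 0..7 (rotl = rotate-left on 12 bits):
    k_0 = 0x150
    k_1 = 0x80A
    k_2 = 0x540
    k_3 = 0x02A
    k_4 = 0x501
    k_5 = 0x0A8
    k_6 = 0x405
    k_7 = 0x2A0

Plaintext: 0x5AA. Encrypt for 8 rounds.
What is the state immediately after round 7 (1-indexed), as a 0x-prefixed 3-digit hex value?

s_0 = plaintext = 0x5AA
s_1 = Round(s_0, k_0) = 0x410
s_2 = Round(s_1, k_1) = 0xA80
s_3 = Round(s_2, k_2) = 0xA95
s_4 = Round(s_3, k_3) = 0x56A
s_5 = Round(s_4, k_4) = 0xF81
s_6 = Round(s_5, k_5) = 0x5C0
s_7 = Round(s_6, k_6) = 0x490
s_8 = Round(s_7, k_7) = 0x0AA

0x490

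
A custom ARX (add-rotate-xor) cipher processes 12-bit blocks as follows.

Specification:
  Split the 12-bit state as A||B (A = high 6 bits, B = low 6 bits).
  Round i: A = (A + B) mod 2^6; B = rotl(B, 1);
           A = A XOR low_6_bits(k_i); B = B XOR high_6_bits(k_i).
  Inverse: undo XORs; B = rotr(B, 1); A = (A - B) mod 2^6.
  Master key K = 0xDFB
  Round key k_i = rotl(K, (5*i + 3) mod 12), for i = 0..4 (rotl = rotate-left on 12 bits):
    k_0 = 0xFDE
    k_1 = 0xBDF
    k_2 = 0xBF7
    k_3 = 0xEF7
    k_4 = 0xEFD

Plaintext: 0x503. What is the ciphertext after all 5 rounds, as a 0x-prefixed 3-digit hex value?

0x691

s_0 = plaintext = 0x503
s_1 = Round(s_0, k_0) = 0x279
s_2 = Round(s_1, k_1) = 0x75C
s_3 = Round(s_2, k_2) = 0x397
s_4 = Round(s_3, k_3) = 0x495
s_5 = Round(s_4, k_4) = 0x691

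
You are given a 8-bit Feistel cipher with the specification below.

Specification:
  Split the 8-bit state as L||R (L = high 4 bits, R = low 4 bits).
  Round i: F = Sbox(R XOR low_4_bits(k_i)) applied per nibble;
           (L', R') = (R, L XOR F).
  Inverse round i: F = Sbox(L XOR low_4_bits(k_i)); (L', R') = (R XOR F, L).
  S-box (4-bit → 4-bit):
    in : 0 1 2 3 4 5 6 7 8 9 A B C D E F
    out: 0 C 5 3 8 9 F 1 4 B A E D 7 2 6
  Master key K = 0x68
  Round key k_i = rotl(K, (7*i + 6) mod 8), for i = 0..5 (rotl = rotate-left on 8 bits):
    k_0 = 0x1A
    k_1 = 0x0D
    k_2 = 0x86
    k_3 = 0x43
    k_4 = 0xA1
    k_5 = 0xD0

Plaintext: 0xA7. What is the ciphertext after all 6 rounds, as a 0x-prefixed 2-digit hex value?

0x27

s_0 = plaintext = 0xA7
s_1 = Round(s_0, k_0) = 0x7D
s_2 = Round(s_1, k_1) = 0xD7
s_3 = Round(s_2, k_2) = 0x71
s_4 = Round(s_3, k_3) = 0x12
s_5 = Round(s_4, k_4) = 0x22
s_6 = Round(s_5, k_5) = 0x27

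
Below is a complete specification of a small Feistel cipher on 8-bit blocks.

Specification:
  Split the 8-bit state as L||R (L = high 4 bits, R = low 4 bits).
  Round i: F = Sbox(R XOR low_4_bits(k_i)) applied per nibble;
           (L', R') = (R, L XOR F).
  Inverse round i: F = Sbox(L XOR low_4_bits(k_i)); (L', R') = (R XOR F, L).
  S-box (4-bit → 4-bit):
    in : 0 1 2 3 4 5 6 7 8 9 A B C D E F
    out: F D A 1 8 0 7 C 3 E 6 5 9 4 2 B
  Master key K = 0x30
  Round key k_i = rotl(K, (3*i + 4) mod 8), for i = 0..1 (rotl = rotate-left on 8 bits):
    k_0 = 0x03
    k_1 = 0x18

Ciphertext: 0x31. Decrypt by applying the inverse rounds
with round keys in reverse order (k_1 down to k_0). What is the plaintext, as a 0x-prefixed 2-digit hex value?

s_0 = ciphertext = 0x31
s_1 = InvRound(s_0, k_1) = 0x43
s_2 = InvRound(s_1, k_0) = 0xF4

0xF4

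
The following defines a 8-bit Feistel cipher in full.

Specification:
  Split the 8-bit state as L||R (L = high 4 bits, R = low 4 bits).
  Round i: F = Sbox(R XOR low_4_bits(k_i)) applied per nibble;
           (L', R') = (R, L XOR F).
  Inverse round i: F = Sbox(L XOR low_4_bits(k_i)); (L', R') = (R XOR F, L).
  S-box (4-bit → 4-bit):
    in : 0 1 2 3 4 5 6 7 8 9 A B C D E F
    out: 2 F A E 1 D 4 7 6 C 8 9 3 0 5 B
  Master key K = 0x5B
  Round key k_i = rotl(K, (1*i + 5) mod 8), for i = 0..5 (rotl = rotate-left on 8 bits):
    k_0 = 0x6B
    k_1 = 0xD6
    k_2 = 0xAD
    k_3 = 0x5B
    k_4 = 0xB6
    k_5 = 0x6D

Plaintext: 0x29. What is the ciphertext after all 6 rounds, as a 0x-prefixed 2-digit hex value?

0xBB

s_0 = plaintext = 0x29
s_1 = Round(s_0, k_0) = 0x98
s_2 = Round(s_1, k_1) = 0x8C
s_3 = Round(s_2, k_2) = 0xC7
s_4 = Round(s_3, k_3) = 0x7F
s_5 = Round(s_4, k_4) = 0xFB
s_6 = Round(s_5, k_5) = 0xBB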